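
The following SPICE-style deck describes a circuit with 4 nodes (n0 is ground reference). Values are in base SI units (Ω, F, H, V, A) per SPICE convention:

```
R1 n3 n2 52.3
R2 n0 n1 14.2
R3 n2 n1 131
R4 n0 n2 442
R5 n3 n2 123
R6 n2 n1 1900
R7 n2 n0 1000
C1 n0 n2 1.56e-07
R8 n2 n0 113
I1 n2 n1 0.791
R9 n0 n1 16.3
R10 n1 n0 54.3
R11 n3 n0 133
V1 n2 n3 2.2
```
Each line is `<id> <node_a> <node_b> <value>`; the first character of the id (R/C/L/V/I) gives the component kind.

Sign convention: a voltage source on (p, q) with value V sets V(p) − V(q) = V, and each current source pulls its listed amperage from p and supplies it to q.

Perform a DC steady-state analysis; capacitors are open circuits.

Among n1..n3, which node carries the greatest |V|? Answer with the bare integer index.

Element admittances at DC:
  Y(R1) = 0.01912 S between n3,n2
  Y(R2) = 0.07042 S between n0,n1
  Y(R3) = 0.007634 S between n2,n1
  Y(R4) = 0.002262 S between n0,n2
  Y(R5) = 0.008130 S between n3,n2
  Y(R6) = 0.0005263 S between n2,n1
  Y(R7) = 0.001000 S between n2,n0
  Y(C1) = 0.000 S between n0,n2
  Y(R8) = 0.008850 S between n2,n0
  I1: injects 0.791 A into n1 (from n2)
  Y(R9) = 0.06135 S between n0,n1
  Y(R10) = 0.01842 S between n1,n0
  Y(R11) = 0.007519 S between n3,n0
  V1: constraint V(n2)−V(n3) = 2.2
Assemble and solve the 4×4 MNA system:
  V(n1)=3.614  V(n2)=-26.81  V(n3)=-29.01
  i(V1)=-0.2780

3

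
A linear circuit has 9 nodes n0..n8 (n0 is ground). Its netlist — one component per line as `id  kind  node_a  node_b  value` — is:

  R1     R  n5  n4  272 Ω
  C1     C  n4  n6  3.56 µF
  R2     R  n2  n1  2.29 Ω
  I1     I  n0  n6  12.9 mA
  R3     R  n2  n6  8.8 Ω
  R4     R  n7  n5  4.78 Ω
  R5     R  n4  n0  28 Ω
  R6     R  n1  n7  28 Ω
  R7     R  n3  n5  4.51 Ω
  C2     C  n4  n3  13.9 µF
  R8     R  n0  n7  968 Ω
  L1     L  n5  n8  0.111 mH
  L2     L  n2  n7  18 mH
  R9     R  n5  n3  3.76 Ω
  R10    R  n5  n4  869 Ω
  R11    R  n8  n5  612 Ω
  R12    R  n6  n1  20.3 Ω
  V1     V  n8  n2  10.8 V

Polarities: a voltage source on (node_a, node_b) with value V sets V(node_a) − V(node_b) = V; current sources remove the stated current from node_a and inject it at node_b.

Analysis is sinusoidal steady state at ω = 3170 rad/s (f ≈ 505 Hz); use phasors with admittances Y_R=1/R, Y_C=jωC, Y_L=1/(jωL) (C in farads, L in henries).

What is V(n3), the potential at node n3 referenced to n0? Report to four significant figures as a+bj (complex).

2.451-0.2344j V

Element admittances at ω=3170 rad/s:
  Y(R1) = 0.003676+0.000j S between n5,n4
  Y(C1) = 0.000+0.01129j S between n4,n6
  Y(R2) = 0.4367+0.000j S between n2,n1
  I1: injects 0.0129 A into n6 (from n0)
  Y(R3) = 0.1136+0.000j S between n2,n6
  Y(R4) = 0.2092+0.000j S between n7,n5
  Y(R5) = 0.03571+0.000j S between n4,n0
  Y(R6) = 0.03571+0.000j S between n1,n7
  Y(R7) = 0.2217+0.000j S between n3,n5
  Y(C2) = 0.000+0.04406j S between n4,n3
  Y(R8) = 0.001033+0.000j S between n0,n7
  Y(L1) = 0.000-2.842j S between n5,n8
  Y(L2) = 0.000-0.01753j S between n2,n7
  Y(R9) = 0.2660+0.000j S between n5,n3
  Y(R10) = 0.001151+0.000j S between n5,n4
  Y(R11) = 0.001634+0.000j S between n8,n5
  Y(R12) = 0.04926+0.000j S between n6,n1
  V1: constraint V(n8)−V(n2) = 10.8
Assemble and solve the 9×9 MNA system:
  V(n1)=-7.646+0.1722j  V(n2)=-8.311+0.07580j  V(n3)=2.451-0.2344j  V(n4)=0.3337-0.01875j  V(n5)=2.471-0.04307j  V(n6)=-7.982+0.6811j  V(n7)=0.9504+0.6483j  V(n8)=2.489+0.07580j
  i(V1)=-0.3378+0.05146j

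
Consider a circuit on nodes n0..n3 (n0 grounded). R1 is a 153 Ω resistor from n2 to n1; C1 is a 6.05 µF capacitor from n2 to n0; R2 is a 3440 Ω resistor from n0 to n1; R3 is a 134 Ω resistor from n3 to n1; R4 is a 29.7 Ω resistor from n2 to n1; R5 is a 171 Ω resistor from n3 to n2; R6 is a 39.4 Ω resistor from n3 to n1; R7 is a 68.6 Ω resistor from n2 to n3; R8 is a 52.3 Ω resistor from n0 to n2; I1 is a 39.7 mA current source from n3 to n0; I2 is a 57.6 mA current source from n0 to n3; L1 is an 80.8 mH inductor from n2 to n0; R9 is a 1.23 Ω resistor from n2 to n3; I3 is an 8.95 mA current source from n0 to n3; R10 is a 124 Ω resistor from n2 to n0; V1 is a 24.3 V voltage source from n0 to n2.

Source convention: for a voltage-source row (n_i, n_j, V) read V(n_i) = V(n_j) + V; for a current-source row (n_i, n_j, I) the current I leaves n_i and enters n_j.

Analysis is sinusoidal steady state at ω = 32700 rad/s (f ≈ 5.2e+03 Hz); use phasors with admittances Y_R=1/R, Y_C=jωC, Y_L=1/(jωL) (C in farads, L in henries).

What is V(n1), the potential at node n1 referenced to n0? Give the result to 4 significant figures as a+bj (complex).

MNA unknowns: 3 node voltages V₁..V_3 plus 1 source current (V1)
R1: Y=0.006536+0.000j on G[2,1]
C1: Y=0.000+0.1978j on G[2,0]
R2: Y=0.0002907+0.000j on G[0,1]
R3: Y=0.007463+0.000j on G[3,1]
R4: Y=0.03367+0.000j on G[2,1]
R5: Y=0.005848+0.000j on G[3,2]
R6: Y=0.02538+0.000j on G[3,1]
R7: Y=0.01458+0.000j on G[2,3]
R8: Y=0.01912+0.000j on G[0,2]
I1: z[3]−=0.0397, z[0]+=0.0397
I2: z[0]−=0.0576, z[3]+=0.0576
L1: Y=0.000-0.0003785j on G[2,0]
R9: Y=0.8130+0.000j on G[2,3]
I3: z[0]−=0.00895, z[3]+=0.00895
R10: Y=0.008065+0.000j on G[2,0]
V1: row V0−V2=24.3, i_V1 at 0,2
solve → V1=-24.19+0.000j, V2=-24.30+0.000j, V3=-24.26+0.000j
aux → i_V1=-0.6945-4.798j

-24.19+0.000j V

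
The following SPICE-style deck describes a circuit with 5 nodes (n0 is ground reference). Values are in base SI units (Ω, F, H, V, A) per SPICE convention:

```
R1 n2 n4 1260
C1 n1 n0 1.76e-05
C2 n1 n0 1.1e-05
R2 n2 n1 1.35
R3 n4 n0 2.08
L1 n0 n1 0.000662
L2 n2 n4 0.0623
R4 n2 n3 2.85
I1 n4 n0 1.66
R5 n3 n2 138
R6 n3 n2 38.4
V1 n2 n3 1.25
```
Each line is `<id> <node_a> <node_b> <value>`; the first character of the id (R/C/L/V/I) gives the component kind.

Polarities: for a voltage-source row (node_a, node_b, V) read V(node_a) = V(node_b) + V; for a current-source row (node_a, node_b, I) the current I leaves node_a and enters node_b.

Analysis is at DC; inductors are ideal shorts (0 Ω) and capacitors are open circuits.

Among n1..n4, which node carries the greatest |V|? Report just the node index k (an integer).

3

Element admittances at DC:
  Y(R1) = 0.0007937 S between n2,n4
  Y(C1) = 0.000 S between n1,n0
  Y(C2) = 0.000 S between n1,n0
  Y(R2) = 0.7407 S between n2,n1
  Y(R3) = 0.4808 S between n4,n0
  L1: short n0↔n1 (DC inductor)
  L2: short n2↔n4 (DC inductor)
  Y(R4) = 0.3509 S between n2,n3
  I1: injects 1.66 A into n0 (from n4)
  Y(R5) = 0.007246 S between n3,n2
  Y(R6) = 0.02604 S between n3,n2
  V1: constraint V(n2)−V(n3) = 1.25
Assemble and solve the 7×7 MNA system:
  V(n1)=0.000  V(n2)=-1.359  V(n3)=-2.609  V(n4)=-1.359
  i(L1)=1.007  i(L2)=1.007  i(V1)=-0.4802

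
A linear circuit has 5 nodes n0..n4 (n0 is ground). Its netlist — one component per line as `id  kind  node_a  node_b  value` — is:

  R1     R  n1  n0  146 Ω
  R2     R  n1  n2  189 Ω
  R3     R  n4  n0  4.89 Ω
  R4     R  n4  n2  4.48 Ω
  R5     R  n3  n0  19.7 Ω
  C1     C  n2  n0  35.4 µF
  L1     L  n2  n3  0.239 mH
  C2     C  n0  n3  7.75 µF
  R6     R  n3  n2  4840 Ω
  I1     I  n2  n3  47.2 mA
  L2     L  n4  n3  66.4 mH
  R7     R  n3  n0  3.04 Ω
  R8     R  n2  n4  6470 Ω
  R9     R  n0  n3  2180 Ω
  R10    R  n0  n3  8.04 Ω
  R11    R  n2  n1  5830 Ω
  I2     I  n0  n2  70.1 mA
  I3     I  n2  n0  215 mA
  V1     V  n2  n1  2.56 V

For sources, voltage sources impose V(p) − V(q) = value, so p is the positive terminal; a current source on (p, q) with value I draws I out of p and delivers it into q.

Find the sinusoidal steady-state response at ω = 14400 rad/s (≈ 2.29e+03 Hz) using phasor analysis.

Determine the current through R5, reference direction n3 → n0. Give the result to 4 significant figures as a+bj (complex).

0.008004+0.01312j A

MNA unknowns: 4 node voltages V₁..V_4 plus 1 source current (V1)
R1: Y=0.006849+0.000j on G[1,0]
R2: Y=0.005291+0.000j on G[1,2]
R3: Y=0.2045+0.000j on G[4,0]
R4: Y=0.2232+0.000j on G[4,2]
R5: Y=0.05076+0.000j on G[3,0]
C1: Y=0.000+0.5098j on G[2,0]
L1: Y=0.000-0.2906j on G[2,3]
C2: Y=0.000+0.1116j on G[0,3]
R6: Y=0.0002066+0.000j on G[3,2]
I1: z[2]−=0.0472, z[3]+=0.0472
L2: Y=0.000-0.001046j on G[4,3]
R7: Y=0.3289+0.000j on G[3,0]
R8: Y=0.0001546+0.000j on G[2,4]
R9: Y=0.0004587+0.000j on G[0,3]
R10: Y=0.1244+0.000j on G[0,3]
R11: Y=0.0001715+0.000j on G[2,1]
I2: z[0]−=0.0701, z[2]+=0.0701
I3: z[2]−=0.215, z[0]+=0.215
V1: row V2−V1=2.56, i_V1 at 2,1
solve → V1=-2.910+0.2713j, V2=-0.3505+0.2713j, V3=0.1577+0.2585j, V4=-0.1827+0.1408j
aux → i_V1=-0.03392+0.001858j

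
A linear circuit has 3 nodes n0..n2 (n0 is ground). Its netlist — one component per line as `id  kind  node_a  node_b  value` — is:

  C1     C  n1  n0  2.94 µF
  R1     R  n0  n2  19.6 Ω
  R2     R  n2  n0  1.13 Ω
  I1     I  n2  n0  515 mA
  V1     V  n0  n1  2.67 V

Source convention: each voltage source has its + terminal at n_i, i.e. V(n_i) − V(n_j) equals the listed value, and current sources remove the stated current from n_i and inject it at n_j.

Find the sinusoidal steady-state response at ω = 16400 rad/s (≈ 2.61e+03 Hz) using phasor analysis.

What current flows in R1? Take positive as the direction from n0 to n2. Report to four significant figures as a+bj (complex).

Apply KCL at each of the 2 non-ground nodes and solve the resulting linear system.
Node n1: branches {C1, V1} → V_1 = -2.670+0.000j
Node n2: branches {R1, R2, I1} → V_2 = -0.5502+0.000j
Source currents: i(V1)=0.000-0.1287j

0.02807+0.000j A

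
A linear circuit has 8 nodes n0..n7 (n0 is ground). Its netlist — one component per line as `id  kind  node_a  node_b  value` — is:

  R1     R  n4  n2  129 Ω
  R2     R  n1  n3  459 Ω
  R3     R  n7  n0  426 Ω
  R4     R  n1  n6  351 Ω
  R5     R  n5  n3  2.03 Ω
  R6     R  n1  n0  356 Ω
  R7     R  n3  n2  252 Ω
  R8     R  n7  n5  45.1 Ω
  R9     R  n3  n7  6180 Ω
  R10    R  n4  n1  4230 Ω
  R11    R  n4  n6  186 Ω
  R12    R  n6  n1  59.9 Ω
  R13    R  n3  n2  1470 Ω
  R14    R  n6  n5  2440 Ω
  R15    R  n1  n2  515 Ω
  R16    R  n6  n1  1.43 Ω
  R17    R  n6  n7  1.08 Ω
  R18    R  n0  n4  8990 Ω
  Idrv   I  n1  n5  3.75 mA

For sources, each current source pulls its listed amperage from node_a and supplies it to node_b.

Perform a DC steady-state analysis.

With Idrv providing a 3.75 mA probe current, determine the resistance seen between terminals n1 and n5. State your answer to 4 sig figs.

Apply KCL at each of the 7 non-ground nodes and solve the resulting linear system.
Node n1: branches {R2, R4, R6, R10, R12, R15, R16, Idrv} → V_1 = -0.004366
Node n2: branches {R1, R7, R13, R15} → V_2 = 0.06412
Node n3: branches {R2, R5, R7, R9, R13} → V_3 = 0.1381
Node n4: branches {R1, R10, R11, R18} → V_4 = 0.03689
Node n5: branches {R5, R8, R14, Idrv} → V_5 = 0.1395
Node n6: branches {R4, R11, R12, R14, R16, R17} → V_6 = 0.0002034
Node n7: branches {R3, R8, R9, R17} → V_7 = 0.003476

R_eq = 38.37 Ω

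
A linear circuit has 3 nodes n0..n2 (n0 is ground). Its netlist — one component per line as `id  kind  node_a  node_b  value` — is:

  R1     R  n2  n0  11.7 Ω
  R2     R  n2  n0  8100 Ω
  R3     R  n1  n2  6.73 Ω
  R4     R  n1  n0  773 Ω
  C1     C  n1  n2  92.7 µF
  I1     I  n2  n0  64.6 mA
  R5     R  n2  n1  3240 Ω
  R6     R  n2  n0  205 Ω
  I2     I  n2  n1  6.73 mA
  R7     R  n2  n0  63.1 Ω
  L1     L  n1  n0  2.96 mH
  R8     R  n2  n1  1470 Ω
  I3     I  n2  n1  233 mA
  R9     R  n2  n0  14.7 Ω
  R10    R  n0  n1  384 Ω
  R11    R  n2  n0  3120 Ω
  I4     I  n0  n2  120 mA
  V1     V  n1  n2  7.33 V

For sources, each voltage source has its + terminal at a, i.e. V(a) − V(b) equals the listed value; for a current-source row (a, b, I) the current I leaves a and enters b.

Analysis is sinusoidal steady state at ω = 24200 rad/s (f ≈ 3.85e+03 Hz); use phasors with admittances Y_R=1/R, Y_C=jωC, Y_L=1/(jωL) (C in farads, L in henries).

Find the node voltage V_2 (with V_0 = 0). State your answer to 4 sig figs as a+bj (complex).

0.1048+0.5813j V

MNA unknowns: 2 node voltages V₁..V_2 plus 1 source current (V1)
R1: Y=0.08547+0.000j on G[2,0]
R2: Y=0.0001235+0.000j on G[2,0]
R3: Y=0.1486+0.000j on G[1,2]
R4: Y=0.001294+0.000j on G[1,0]
C1: Y=0.000+2.243j on G[1,2]
I1: z[2]−=0.0646, z[0]+=0.0646
R5: Y=0.0003086+0.000j on G[2,1]
R6: Y=0.004878+0.000j on G[2,0]
I2: z[2]−=0.00673, z[1]+=0.00673
R7: Y=0.01585+0.000j on G[2,0]
L1: Y=0.000-0.01396j on G[1,0]
R8: Y=0.0006803+0.000j on G[2,1]
I3: z[2]−=0.233, z[1]+=0.233
R9: Y=0.06803+0.000j on G[2,0]
R10: Y=0.002604+0.000j on G[0,1]
R11: Y=0.0003205+0.000j on G[2,0]
I4: z[0]−=0.12, z[2]+=0.12
V1: row V1−V2=7.33, i_V1 at 1,2
solve → V1=7.435+0.5813j, V2=0.1048+0.5813j
aux → i_V1=-0.8938-16.34j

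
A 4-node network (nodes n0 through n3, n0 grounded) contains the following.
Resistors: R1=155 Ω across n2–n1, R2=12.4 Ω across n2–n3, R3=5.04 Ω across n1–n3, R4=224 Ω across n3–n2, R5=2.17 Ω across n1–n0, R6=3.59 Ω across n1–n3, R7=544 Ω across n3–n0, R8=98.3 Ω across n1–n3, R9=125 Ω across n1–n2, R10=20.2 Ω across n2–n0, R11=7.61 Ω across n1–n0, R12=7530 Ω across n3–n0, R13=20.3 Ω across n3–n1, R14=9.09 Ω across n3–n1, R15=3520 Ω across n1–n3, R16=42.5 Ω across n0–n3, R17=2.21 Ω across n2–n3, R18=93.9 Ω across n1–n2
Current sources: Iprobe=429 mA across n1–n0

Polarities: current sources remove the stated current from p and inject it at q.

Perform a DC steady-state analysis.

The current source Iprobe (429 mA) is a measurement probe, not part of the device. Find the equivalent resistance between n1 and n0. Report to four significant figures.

Apply KCL at each of the 3 non-ground nodes and solve the resulting linear system.
Node n1: branches {R1, R3, R5, R6, R8, R9, R11, R13, R14, R15, R18, Iprobe} → V_1 = -0.6532
Node n2: branches {R1, R2, R4, R9, R10, R17, R18} → V_2 = -0.5467
Node n3: branches {R2, R3, R4, R6, R7, R8, R12, R13, R14, R15, R16, R17} → V_3 = -0.5921

R_eq = 1.523 Ω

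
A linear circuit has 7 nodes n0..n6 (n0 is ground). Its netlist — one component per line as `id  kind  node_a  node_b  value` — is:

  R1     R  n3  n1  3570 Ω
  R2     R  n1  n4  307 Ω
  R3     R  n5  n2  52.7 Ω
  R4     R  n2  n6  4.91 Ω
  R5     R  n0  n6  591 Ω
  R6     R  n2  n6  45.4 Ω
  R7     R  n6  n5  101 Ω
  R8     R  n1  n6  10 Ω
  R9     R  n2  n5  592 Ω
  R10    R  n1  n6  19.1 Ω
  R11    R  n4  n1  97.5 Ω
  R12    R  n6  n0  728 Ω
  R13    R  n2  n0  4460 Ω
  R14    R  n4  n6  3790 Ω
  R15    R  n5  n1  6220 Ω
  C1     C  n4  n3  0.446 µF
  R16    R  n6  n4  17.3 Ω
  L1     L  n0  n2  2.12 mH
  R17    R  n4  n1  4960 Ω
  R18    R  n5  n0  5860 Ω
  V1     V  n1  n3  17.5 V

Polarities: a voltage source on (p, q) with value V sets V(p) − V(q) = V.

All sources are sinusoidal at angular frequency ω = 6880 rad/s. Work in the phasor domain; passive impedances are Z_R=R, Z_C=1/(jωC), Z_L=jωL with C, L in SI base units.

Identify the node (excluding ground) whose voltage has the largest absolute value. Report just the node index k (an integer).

Apply KCL at each of the 6 non-ground nodes and solve the resulting linear system.
Node n1: branches {R1, R2, R8, R10, R11, R15, R17, V1} → V_1 = 0.01455+0.2646j
Node n2: branches {R3, R4, R6, R9, R13, L1} → V_2 = -2.107e-06+2.216e-07j
Node n3: branches {R1, C1, V1} → V_3 = -17.49+0.2646j
Node n4: branches {R2, R11, R14, C1, R16, R17} → V_4 = -0.03826-0.6954j
Node n5: branches {R3, R7, R9, R15, R18} → V_5 = 7.151e-05+0.001338j
Node n6: branches {R4, R5, R6, R7, R8, R10, R12, R14, R16} → V_6 = -8.783e-06-0.0001216j
Source currents: i(V1)=-0.007847-0.05354j

3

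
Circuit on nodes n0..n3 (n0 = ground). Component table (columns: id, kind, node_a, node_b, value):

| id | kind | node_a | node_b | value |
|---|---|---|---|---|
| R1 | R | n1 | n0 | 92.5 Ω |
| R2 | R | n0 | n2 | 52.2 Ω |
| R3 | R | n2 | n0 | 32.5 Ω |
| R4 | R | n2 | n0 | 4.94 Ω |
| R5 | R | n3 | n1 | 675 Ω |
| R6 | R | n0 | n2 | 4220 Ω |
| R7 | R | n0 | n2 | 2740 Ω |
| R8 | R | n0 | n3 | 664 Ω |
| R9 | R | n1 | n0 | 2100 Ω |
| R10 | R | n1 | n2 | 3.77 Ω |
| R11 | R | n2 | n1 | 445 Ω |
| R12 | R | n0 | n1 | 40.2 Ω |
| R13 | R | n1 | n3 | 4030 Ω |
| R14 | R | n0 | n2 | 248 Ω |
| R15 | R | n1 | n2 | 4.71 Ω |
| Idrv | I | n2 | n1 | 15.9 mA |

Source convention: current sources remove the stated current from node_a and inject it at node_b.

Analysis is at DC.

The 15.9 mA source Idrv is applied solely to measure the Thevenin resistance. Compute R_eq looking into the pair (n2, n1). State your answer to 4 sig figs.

Element admittances at DC:
  Y(R1) = 0.01081 S between n1,n0
  Y(R2) = 0.01916 S between n0,n2
  Y(R3) = 0.03077 S between n2,n0
  Y(R4) = 0.2024 S between n2,n0
  Y(R5) = 0.001481 S between n3,n1
  Y(R6) = 0.0002370 S between n0,n2
  Y(R7) = 0.0003650 S between n0,n2
  Y(R8) = 0.001506 S between n0,n3
  Y(R9) = 0.0004762 S between n1,n0
  Y(R10) = 0.2653 S between n1,n2
  Y(R11) = 0.002247 S between n2,n1
  Y(R12) = 0.02488 S between n0,n1
  Y(R13) = 0.0002481 S between n1,n3
  Y(R14) = 0.004032 S between n0,n2
  Y(R15) = 0.2123 S between n1,n2
  Idrv: injects 0.0159 A into n1 (from n2)
Assemble and solve the 3×3 MNA system:
  V(n1)=0.02714  V(n2)=-0.003904  V(n3)=0.01451

R_eq = 1.953 Ω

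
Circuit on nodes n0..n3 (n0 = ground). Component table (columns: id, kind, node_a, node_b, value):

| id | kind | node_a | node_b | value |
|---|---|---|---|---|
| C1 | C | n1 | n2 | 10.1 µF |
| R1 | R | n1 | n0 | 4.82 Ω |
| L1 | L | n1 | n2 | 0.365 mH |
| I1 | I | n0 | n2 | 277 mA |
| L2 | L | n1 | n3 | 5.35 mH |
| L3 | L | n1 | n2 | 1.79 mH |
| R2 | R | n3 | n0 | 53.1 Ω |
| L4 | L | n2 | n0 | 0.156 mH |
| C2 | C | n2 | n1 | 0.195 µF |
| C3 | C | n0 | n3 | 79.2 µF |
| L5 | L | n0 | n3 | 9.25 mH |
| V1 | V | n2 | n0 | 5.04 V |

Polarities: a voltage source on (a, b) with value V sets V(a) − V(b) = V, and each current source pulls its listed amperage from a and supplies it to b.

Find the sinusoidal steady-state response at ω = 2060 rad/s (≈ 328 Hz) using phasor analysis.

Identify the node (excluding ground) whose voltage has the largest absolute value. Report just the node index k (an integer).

MNA unknowns: 3 node voltages V₁..V_3 plus 1 source current (V1)
C1: Y=0.000+0.02081j on G[1,2]
R1: Y=0.2075+0.000j on G[1,0]
L1: Y=0.000-1.330j on G[1,2]
I1: z[0]−=0.277, z[2]+=0.277
L2: Y=0.000-0.09074j on G[1,3]
L3: Y=0.000-0.2712j on G[1,2]
R2: Y=0.01883+0.000j on G[3,0]
L4: Y=0.000-3.112j on G[2,0]
C2: Y=0.000+0.0004017j on G[2,1]
C3: Y=0.000+0.1632j on G[0,3]
L5: Y=0.000-0.05248j on G[0,3]
V1: row V2−V0=5.04, i_V1 at 2,0
solve → V1=4.023-0.8809j, V2=5.040+0.000j, V3=-11.68-7.021j
aux → i_V1=-1.115+17.29j

3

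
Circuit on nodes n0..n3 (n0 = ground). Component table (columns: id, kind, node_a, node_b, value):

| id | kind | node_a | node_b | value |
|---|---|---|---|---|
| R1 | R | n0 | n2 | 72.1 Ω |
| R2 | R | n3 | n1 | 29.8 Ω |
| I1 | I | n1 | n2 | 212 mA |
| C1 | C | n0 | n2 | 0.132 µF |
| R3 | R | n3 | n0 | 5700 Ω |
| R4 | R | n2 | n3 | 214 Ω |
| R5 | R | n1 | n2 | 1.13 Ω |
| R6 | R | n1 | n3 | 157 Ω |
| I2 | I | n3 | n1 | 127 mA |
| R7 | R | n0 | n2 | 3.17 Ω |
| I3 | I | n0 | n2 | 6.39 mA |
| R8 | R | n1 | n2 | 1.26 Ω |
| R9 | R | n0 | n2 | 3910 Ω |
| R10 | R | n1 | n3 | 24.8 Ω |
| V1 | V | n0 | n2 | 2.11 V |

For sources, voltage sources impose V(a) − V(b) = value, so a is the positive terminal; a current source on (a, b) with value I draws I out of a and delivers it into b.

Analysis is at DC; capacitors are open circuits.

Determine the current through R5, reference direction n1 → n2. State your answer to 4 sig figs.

Apply KCL at each of the 3 non-ground nodes and solve the resulting linear system.
Node n1: branches {R2, I1, R5, R6, I2, R8, R10} → V_1 = -2.231
Node n2: branches {R1, I1, C1, R4, R5, R7, I3, R8, R9, V1} → V_2 = -2.110
Node n3: branches {R2, R3, R4, R6, I2, R10} → V_3 = -3.713
Source currents: i(V1)=-0.7025

-0.1075 A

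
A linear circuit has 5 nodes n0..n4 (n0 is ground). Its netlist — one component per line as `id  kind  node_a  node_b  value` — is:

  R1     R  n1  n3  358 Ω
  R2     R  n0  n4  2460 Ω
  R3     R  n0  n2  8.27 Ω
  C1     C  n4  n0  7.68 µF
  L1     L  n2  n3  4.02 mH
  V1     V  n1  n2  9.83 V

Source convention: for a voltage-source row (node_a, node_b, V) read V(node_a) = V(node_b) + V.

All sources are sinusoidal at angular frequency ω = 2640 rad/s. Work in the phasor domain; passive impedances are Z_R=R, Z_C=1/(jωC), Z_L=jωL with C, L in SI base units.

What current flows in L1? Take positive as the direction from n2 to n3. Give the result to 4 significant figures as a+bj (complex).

MNA unknowns: 4 node voltages V₁..V_4 plus 1 source current (V1)
R1: Y=0.002793+0.000j on G[1,3]
R2: Y=0.0004065+0.000j on G[0,4]
R3: Y=0.1209+0.000j on G[0,2]
C1: Y=0.000+0.02028j on G[4,0]
L1: Y=0.000-0.09423j on G[2,3]
V1: row V1−V2=9.83, i_V1 at 1,2
solve → V1=9.830+0.000j, V2=0.000+0.000j, V3=0.008631+0.2912j, V4=0.000+0.000j
aux → i_V1=-0.02743+0.0008133j

-0.02743+0.0008133j A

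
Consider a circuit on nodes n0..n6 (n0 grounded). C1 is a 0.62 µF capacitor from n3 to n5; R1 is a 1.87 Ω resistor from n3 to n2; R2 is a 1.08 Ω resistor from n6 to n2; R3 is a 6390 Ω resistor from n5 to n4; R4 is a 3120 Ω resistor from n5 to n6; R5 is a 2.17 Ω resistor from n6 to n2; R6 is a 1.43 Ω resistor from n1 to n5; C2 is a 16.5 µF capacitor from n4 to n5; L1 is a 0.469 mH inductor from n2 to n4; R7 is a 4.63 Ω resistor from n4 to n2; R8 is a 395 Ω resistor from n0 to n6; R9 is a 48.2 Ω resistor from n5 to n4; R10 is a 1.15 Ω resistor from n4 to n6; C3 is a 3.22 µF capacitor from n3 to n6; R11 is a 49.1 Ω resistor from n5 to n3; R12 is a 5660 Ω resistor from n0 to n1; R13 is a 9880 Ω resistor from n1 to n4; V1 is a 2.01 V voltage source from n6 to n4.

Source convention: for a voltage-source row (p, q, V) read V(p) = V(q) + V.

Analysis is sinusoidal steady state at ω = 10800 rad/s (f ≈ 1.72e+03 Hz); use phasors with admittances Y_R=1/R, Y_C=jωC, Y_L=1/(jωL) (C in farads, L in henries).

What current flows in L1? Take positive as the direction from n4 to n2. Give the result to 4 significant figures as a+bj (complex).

MNA unknowns: 6 node voltages V₁..V_6 plus 1 source current (V1)
C1: Y=0.000+0.006696j on G[3,5]
R1: Y=0.5348+0.000j on G[3,2]
R2: Y=0.9259+0.000j on G[6,2]
R3: Y=0.0001565+0.000j on G[5,4]
R4: Y=0.0003205+0.000j on G[5,6]
R5: Y=0.4608+0.000j on G[6,2]
R6: Y=0.6993+0.000j on G[1,5]
C2: Y=0.000+0.1782j on G[4,5]
L1: Y=0.000-0.1974j on G[2,4]
R7: Y=0.2160+0.000j on G[4,2]
R8: Y=0.002532+0.000j on G[0,6]
R9: Y=0.02075+0.000j on G[5,4]
R10: Y=0.8696+0.000j on G[4,6]
C3: Y=0.000+0.03478j on G[3,6]
R11: Y=0.02037+0.000j on G[5,3]
R12: Y=0.0001767+0.000j on G[0,1]
R13: Y=0.0001012+0.000j on G[1,4]
V1: row V6−V4=2.01, i_V1 at 6,4
solve → V1=-1.769-0.1443j, V2=-0.1866+0.2162j, V3=-0.2282+0.2064j, V4=-1.887+0.01007j, V5=-1.770-0.1444j, V6=0.1235+0.01007j
aux → i_V1=-2.186+0.2735j

-0.04069+0.3356j A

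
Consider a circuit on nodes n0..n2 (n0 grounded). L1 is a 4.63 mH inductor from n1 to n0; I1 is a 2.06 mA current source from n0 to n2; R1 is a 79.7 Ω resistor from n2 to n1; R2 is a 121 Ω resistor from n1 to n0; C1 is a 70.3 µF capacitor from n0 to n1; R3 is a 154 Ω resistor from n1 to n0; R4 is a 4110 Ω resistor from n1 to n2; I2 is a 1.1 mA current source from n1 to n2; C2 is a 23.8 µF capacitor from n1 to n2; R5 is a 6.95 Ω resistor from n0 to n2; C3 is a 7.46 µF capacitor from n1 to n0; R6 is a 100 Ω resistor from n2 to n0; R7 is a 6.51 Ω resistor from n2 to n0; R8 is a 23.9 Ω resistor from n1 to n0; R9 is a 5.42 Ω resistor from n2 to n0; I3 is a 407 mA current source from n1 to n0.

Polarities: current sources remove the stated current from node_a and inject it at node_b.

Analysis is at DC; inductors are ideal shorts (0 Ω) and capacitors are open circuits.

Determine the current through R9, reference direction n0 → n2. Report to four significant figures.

-0.001155 A

MNA unknowns: 2 node voltages V₁..V_2 plus 1 source current (L1)
L1: row V1−V0=0, i_L1 at 1,0
I1: z[0]−=0.00206, z[2]+=0.00206
R1: Y=0.01255 on G[2,1]
R2: Y=0.008264 on G[1,0]
C1: Y=0.000 on G[0,1]
R3: Y=0.006494 on G[1,0]
R4: Y=0.0002433 on G[1,2]
I2: z[1]−=0.0011, z[2]+=0.0011
C2: Y=0.000 on G[1,2]
R5: Y=0.1439 on G[0,2]
C3: Y=0.000 on G[1,0]
R6: Y=0.01000 on G[2,0]
R7: Y=0.1536 on G[2,0]
R8: Y=0.04184 on G[1,0]
R9: Y=0.1845 on G[2,0]
I3: z[1]−=0.407, z[0]+=0.407
solve → V1=0.000, V2=0.006260
aux → i_L1=-0.4080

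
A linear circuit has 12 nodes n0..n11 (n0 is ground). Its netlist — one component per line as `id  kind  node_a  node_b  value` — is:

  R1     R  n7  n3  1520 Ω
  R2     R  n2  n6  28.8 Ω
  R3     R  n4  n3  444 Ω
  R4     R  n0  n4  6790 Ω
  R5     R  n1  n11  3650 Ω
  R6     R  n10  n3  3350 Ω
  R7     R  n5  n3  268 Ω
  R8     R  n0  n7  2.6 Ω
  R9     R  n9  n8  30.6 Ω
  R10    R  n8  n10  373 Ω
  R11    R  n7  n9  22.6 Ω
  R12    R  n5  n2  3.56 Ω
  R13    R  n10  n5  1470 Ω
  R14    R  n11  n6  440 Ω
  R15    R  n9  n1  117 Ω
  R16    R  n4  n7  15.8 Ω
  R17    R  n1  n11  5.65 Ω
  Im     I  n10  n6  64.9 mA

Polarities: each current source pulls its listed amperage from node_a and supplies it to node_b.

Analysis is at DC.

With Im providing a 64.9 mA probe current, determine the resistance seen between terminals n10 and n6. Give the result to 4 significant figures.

MNA unknowns: 11 node voltages V₁..V_11
R1: Y=0.0006579 on G[7,3]
R2: Y=0.03472 on G[2,6]
R3: Y=0.002252 on G[4,3]
R4: Y=0.0001473 on G[0,4]
R5: Y=0.0002740 on G[1,11]
R6: Y=0.0002985 on G[10,3]
R7: Y=0.003731 on G[5,3]
R8: Y=0.3846 on G[0,7]
R9: Y=0.03268 on G[9,8]
R10: Y=0.002681 on G[8,10]
R11: Y=0.04425 on G[7,9]
R12: Y=0.2809 on G[5,2]
R13: Y=0.0006803 on G[10,5]
R14: Y=0.002273 on G[11,6]
R15: Y=0.008547 on G[9,1]
R16: Y=0.06329 on G[4,7]
R17: Y=0.1770 on G[1,11]
Im: z[10]−=0.0649, z[6]+=0.0649
solve → V1=2.403, V2=11.73, V3=5.589, V4=0.1915, V5=11.58, V6=12.92, V7=-7.335e-05, V8=-1.564, V9=-0.3579, V10=-16.27, V11=2.536

R_eq = 449.7 Ω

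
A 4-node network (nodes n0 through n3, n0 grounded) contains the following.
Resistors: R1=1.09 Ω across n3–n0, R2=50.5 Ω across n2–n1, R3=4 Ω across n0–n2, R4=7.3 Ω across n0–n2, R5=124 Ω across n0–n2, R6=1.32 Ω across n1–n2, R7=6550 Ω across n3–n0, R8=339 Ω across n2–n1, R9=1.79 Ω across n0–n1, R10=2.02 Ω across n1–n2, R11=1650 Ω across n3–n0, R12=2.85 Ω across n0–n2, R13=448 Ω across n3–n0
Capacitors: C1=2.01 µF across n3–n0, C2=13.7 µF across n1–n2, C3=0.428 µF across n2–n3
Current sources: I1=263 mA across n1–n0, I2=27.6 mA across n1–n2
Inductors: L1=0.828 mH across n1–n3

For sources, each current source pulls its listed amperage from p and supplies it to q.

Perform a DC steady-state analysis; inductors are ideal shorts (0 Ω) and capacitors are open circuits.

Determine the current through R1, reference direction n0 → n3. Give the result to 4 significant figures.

0.1285 A

Apply KCL at each of the 3 non-ground nodes and solve the resulting linear system.
Node n1: branches {R2, C2, R6, R8, I1, R9, R10, L1, I2} → V_1 = -0.1401
Node n2: branches {R2, R3, R4, C2, C3, R5, R6, R8, R10, R12, I2} → V_2 = -0.07475
Node n3: branches {R1, C1, C3, R7, R11, R13, L1} → V_3 = -0.1401
Source currents: i(L1)=-0.1290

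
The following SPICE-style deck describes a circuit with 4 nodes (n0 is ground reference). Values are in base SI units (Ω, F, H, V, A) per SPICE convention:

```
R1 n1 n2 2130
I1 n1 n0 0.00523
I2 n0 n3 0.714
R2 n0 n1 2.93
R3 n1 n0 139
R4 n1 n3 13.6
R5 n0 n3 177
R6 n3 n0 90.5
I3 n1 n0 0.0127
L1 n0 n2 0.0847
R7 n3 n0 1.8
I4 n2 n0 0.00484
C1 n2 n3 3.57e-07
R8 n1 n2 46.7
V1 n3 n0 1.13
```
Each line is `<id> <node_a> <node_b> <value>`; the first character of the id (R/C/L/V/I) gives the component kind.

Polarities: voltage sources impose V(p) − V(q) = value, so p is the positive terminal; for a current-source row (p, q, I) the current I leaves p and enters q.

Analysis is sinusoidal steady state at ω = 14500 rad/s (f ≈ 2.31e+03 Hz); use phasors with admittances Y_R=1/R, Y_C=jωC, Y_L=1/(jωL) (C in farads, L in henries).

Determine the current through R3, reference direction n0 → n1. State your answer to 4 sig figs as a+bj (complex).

MNA unknowns: 3 node voltages V₁..V_3 plus 1 source current (V1)
R1: Y=0.0004695+0.000j on G[1,2]
I1: z[1]−=0.00523, z[0]+=0.00523
I2: z[0]−=0.714, z[3]+=0.714
R2: Y=0.3413+0.000j on G[0,1]
R3: Y=0.007194+0.000j on G[1,0]
R4: Y=0.07353+0.000j on G[1,3]
R5: Y=0.005650+0.000j on G[0,3]
R6: Y=0.01105+0.000j on G[3,0]
I3: z[1]−=0.0127, z[0]+=0.0127
L1: Y=0.000-0.0008142j on G[0,2]
R7: Y=0.5556+0.000j on G[3,0]
I4: z[2]−=0.00484, z[0]+=0.00484
C1: Y=0.000+0.005176j on G[2,3]
R8: Y=0.02141+0.000j on G[1,2]
V1: row V3−V0=1.13, i_V1 at 3,0
solve → V1=0.1459+0.01405j, V2=-0.01848+0.2850j, V3=1.130+0.000j
aux → i_V1=-0.006486-0.004912j

-0.001049-0.0001011j A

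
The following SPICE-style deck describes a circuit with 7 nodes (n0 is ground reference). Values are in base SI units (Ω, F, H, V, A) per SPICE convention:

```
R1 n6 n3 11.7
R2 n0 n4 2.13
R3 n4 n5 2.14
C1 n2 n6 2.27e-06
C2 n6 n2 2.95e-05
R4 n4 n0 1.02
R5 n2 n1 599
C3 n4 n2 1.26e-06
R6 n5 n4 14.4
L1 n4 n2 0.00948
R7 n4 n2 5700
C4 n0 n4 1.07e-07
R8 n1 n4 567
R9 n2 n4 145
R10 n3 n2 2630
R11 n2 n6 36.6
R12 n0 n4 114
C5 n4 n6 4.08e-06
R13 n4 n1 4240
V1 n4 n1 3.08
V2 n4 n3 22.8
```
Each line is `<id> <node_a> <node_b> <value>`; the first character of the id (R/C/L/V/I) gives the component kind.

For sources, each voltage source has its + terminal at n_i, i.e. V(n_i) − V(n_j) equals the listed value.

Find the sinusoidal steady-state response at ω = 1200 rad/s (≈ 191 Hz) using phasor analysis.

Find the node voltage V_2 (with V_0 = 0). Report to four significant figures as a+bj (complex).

Apply KCL at each of the 6 non-ground nodes and solve the resulting linear system.
Node n1: branches {R5, R8, R13, V1} → V_1 = -3.080+0.000j
Node n2: branches {C1, C2, R5, C3, L1, R7, R9, R10, R11} → V_2 = 0.8249-10.15j
Node n3: branches {R1, R10, V2} → V_3 = -22.80+0.000j
Node n4: branches {R2, R3, R4, C3, R6, L1, R7, C4, R8, R9, R12, C5, R13, V1, V2} → V_4 = 0.000+0.000j
Node n5: branches {R3, R6} → V_5 = 0.000+0.000j
Node n6: branches {R1, C1, C2, R11, C5} → V_6 = -12.64+2.641j
Source currents: i(V1)=-0.01268+0.01694j, i(V2)=-0.8774-0.2219j

0.8249-10.15j V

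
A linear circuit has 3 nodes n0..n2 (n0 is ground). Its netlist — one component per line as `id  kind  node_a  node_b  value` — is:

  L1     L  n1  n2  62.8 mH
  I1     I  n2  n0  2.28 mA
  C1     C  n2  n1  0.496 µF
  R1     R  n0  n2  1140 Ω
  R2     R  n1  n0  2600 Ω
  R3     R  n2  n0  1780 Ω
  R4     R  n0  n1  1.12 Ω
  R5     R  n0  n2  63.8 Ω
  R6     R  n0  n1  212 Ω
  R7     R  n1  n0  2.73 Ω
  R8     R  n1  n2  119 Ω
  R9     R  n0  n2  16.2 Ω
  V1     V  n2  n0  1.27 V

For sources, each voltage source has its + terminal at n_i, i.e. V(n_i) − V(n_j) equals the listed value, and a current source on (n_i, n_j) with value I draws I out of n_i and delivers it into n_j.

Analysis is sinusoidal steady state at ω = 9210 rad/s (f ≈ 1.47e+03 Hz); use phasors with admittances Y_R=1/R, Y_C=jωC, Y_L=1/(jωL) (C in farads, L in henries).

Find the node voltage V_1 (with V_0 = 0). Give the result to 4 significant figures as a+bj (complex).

MNA unknowns: 2 node voltages V₁..V_2 plus 1 source current (V1)
L1: Y=0.000-0.001729j on G[1,2]
I1: z[2]−=0.00228, z[0]+=0.00228
C1: Y=0.000+0.004568j on G[2,1]
R1: Y=0.0008772+0.000j on G[0,2]
R2: Y=0.0003846+0.000j on G[1,0]
R3: Y=0.0005618+0.000j on G[2,0]
R4: Y=0.8929+0.000j on G[0,1]
R5: Y=0.01567+0.000j on G[0,2]
R6: Y=0.004717+0.000j on G[0,1]
R7: Y=0.3663+0.000j on G[1,0]
R8: Y=0.008403+0.000j on G[1,2]
R9: Y=0.06173+0.000j on G[0,2]
V1: row V2−V0=1.27, i_V1 at 2,0
solve → V1=0.008392+0.002815j, V2=1.270+0.000j
aux → i_V1=-0.1130-0.003558j

0.008392+0.002815j V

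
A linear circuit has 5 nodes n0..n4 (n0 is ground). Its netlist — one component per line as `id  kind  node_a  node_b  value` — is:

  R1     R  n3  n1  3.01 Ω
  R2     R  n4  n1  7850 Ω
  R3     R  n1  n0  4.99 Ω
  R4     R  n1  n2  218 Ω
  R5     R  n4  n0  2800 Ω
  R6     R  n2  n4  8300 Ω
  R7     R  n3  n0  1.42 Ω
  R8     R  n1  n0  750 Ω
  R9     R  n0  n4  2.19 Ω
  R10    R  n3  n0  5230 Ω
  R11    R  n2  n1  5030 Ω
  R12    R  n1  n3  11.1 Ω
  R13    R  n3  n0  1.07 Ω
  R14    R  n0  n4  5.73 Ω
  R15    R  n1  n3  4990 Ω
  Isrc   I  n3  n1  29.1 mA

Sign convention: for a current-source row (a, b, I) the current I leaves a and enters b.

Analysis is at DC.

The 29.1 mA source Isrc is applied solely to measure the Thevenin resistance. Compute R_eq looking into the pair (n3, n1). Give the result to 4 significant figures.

R_eq = 1.660 Ω

Element admittances at DC:
  Y(R1) = 0.3322 S between n3,n1
  Y(R2) = 0.0001274 S between n4,n1
  Y(R3) = 0.2004 S between n1,n0
  Y(R4) = 0.004587 S between n1,n2
  Y(R5) = 0.0003571 S between n4,n0
  Y(R6) = 0.0001205 S between n2,n4
  Y(R7) = 0.7042 S between n3,n0
  Y(R8) = 0.001333 S between n1,n0
  Y(R9) = 0.4566 S between n0,n4
  Y(R10) = 0.0001912 S between n3,n0
  Y(R11) = 0.0001988 S between n2,n1
  Y(R12) = 0.09009 S between n1,n3
  Y(R13) = 0.9346 S between n3,n0
  Y(R14) = 0.1745 S between n0,n4
  Y(R15) = 0.0002004 S between n1,n3
  Isrc: injects 0.0291 A into n1 (from n3)
Assemble and solve the 4×4 MNA system:
  V(n1)=0.04301  V(n2)=0.04196  V(n3)=-0.005300  V(n4)=1.667e-05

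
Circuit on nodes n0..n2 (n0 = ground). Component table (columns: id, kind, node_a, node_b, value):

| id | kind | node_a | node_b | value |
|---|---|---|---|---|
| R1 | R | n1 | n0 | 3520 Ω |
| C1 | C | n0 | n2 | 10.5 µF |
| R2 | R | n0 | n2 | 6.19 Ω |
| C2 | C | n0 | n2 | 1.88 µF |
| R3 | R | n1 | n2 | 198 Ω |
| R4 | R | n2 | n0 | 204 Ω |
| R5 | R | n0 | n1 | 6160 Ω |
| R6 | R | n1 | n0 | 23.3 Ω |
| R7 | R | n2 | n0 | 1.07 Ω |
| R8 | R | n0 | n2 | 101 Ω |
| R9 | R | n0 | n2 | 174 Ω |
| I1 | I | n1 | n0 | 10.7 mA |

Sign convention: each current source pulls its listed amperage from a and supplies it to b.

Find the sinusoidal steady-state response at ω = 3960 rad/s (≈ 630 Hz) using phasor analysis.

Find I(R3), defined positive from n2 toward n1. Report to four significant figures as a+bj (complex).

0.001112+1.965e-07j A

MNA unknowns: 2 node voltages V₁..V_2
R1: Y=0.0002841+0.000j on G[1,0]
C1: Y=0.000+0.04158j on G[0,2]
R2: Y=0.1616+0.000j on G[0,2]
C2: Y=0.000+0.007445j on G[0,2]
R3: Y=0.005051+0.000j on G[1,2]
R4: Y=0.004902+0.000j on G[2,0]
R5: Y=0.0001623+0.000j on G[0,1]
R6: Y=0.04292+0.000j on G[1,0]
R7: Y=0.9346+0.000j on G[2,0]
R8: Y=0.009901+0.000j on G[0,2]
R9: Y=0.005747+0.000j on G[0,2]
I1: z[1]−=0.0107, z[0]+=0.0107
solve → V1=-0.2211+4.532e-06j, V2=-0.0009936+4.345e-05j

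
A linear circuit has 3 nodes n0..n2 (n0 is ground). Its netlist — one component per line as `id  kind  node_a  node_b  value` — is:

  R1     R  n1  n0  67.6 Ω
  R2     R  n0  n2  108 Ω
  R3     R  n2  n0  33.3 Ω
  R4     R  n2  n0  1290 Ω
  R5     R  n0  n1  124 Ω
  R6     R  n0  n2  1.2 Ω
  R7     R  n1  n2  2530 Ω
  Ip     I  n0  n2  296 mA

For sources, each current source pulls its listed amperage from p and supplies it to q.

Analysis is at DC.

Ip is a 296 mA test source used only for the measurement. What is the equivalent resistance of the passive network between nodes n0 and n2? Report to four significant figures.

MNA unknowns: 2 node voltages V₁..V_2
R1: Y=0.01479 on G[1,0]
R2: Y=0.009259 on G[0,2]
R3: Y=0.03003 on G[2,0]
R4: Y=0.0007752 on G[2,0]
R5: Y=0.008065 on G[0,1]
R6: Y=0.8333 on G[0,2]
R7: Y=0.0003953 on G[1,2]
Ip: z[0]−=0.296, z[2]+=0.296
solve → V1=0.005758, V2=0.3388

R_eq = 1.144 Ω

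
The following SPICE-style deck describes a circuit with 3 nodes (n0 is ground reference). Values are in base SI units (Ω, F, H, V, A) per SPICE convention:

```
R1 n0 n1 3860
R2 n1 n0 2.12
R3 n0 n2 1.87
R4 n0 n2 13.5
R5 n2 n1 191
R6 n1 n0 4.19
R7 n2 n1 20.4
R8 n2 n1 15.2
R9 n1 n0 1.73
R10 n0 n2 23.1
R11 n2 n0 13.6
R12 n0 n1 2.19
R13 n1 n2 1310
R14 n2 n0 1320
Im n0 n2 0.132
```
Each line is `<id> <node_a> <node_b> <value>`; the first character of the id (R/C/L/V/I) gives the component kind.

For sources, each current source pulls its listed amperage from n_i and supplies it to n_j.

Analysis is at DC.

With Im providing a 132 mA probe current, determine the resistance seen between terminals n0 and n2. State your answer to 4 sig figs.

R_eq = 1.191 Ω

MNA unknowns: 2 node voltages V₁..V_2
R1: Y=0.0002591 on G[0,1]
R2: Y=0.4717 on G[1,0]
R3: Y=0.5348 on G[0,2]
R4: Y=0.07407 on G[0,2]
R5: Y=0.005236 on G[2,1]
R6: Y=0.2387 on G[1,0]
R7: Y=0.04902 on G[2,1]
R8: Y=0.06579 on G[2,1]
R9: Y=0.5780 on G[1,0]
R10: Y=0.04329 on G[0,2]
R11: Y=0.07353 on G[2,0]
R12: Y=0.4566 on G[0,1]
R13: Y=0.0007634 on G[1,2]
R14: Y=0.0007576 on G[2,0]
Im: z[0]−=0.132, z[2]+=0.132
solve → V1=0.01018, V2=0.1573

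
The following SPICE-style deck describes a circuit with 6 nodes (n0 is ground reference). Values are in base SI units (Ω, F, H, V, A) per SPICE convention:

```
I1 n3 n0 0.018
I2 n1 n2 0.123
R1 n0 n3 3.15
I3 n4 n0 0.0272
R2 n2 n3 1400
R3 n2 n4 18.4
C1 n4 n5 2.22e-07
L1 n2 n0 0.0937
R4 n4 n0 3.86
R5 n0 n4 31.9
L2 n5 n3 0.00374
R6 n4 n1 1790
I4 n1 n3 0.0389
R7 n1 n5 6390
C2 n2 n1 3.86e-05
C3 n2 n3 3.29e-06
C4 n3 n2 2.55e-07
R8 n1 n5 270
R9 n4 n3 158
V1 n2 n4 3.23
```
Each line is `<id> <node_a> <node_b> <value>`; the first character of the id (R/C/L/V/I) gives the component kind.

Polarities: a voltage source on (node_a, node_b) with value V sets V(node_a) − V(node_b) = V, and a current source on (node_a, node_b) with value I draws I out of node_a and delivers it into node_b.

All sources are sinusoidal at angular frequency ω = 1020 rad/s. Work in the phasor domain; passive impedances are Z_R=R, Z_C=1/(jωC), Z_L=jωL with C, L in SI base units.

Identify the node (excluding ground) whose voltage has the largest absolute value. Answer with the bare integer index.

MNA unknowns: 5 node voltages V₁..V_5 plus 1 source current (V1)
I1: z[3]−=0.018, z[0]+=0.018
I2: z[1]−=0.123, z[2]+=0.123
R1: Y=0.3175+0.000j on G[0,3]
I3: z[4]−=0.0272, z[0]+=0.0272
R2: Y=0.0007143+0.000j on G[2,3]
R3: Y=0.05435+0.000j on G[2,4]
C1: Y=0.000+0.0002264j on G[4,5]
L1: Y=0.000-0.01046j on G[2,0]
R4: Y=0.2591+0.000j on G[4,0]
R5: Y=0.03135+0.000j on G[0,4]
L2: Y=0.000-0.2621j on G[5,3]
R6: Y=0.0005587+0.000j on G[4,1]
I4: z[1]−=0.0389, z[3]+=0.0389
R7: Y=0.0001565+0.000j on G[1,5]
C2: Y=0.000+0.03937j on G[2,1]
C3: Y=0.000+0.003356j on G[2,3]
C4: Y=0.000+0.0002601j on G[3,2]
R8: Y=0.003704+0.000j on G[1,5]
R9: Y=0.006329+0.000j on G[4,3]
V1: row V2−V4=3.23, i_V1 at 2,4
solve → V1=2.486+4.408j, V2=2.969+0.01605j, V3=0.09585+0.08317j, V4=-0.2610+0.01605j, V5=0.03296+0.1194j
aux → i_V1=-0.2279+0.001717j

1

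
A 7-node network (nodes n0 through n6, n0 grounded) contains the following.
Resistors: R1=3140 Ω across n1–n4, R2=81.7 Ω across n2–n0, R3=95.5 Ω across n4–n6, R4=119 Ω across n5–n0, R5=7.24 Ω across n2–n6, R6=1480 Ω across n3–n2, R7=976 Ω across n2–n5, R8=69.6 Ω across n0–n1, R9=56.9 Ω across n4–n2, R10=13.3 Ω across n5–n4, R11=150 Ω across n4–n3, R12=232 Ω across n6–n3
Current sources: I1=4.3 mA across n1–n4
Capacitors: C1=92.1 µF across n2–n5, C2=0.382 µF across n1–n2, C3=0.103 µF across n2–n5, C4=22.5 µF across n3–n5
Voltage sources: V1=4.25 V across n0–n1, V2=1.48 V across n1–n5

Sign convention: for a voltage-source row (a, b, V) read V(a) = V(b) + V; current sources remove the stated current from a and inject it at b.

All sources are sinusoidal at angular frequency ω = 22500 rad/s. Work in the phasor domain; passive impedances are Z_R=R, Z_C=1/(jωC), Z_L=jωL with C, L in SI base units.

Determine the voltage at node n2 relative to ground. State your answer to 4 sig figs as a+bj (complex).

-5.723-0.03411j V

Element admittances at ω=22500 rad/s:
  Y(R1) = 0.0003185+0.000j S between n1,n4
  Y(R2) = 0.01224+0.000j S between n2,n0
  I1: injects 0.0043 A into n4 (from n1)
  Y(R3) = 0.01047+0.000j S between n4,n6
  Y(R4) = 0.008403+0.000j S between n5,n0
  Y(R5) = 0.1381+0.000j S between n2,n6
  Y(R6) = 0.0006757+0.000j S between n3,n2
  Y(R7) = 0.001025+0.000j S between n2,n5
  Y(C1) = 0.000+2.072j S between n2,n5
  Y(R8) = 0.01437+0.000j S between n0,n1
  Y(C2) = 0.000+0.008595j S between n1,n2
  Y(R9) = 0.01757+0.000j S between n4,n2
  Y(R10) = 0.07519+0.000j S between n5,n4
  Y(R11) = 0.006667+0.000j S between n4,n3
  Y(R12) = 0.004310+0.000j S between n6,n3
  Y(C3) = 0.000+0.002318j S between n2,n5
  Y(C4) = 0.000+0.5062j S between n3,n5
  V1: constraint V(n0)−V(n1) = 4.25
  V2: constraint V(n1)−V(n5) = 1.48
Assemble and solve the 8×8 MNA system:
  V(n1)=-4.250+0.000j  V(n2)=-5.723-0.03411j  V(n3)=-5.730-0.0006917j  V(n4)=-5.685-0.008465j  V(n5)=-5.730+0.000j  V(n6)=-5.721-0.03141j
  i(V1)=-0.1793-0.0004175j  i(V2)=-0.1227-0.01308j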